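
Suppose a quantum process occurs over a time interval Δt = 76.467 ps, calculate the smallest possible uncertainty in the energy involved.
4.304 μeV

Using the energy-time uncertainty principle:
ΔEΔt ≥ ℏ/2

The minimum uncertainty in energy is:
ΔE_min = ℏ/(2Δt)
ΔE_min = (1.055e-34 J·s) / (2 × 7.647e-11 s)
ΔE_min = 6.896e-25 J = 4.304 μeV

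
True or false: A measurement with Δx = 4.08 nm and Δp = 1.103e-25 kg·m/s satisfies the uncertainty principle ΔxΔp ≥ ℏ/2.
Yes, it satisfies the uncertainty principle.

Calculate the product ΔxΔp:
ΔxΔp = (4.080e-09 m) × (1.103e-25 kg·m/s)
ΔxΔp = 4.500e-34 J·s

Compare to the minimum allowed value ℏ/2:
ℏ/2 = 5.273e-35 J·s

Since ΔxΔp = 4.500e-34 J·s ≥ 5.273e-35 J·s = ℏ/2,
the measurement satisfies the uncertainty principle.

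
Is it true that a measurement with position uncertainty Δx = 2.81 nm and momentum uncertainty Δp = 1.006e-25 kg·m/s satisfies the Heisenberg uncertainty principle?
Yes, it satisfies the uncertainty principle.

Calculate the product ΔxΔp:
ΔxΔp = (2.810e-09 m) × (1.006e-25 kg·m/s)
ΔxΔp = 2.827e-34 J·s

Compare to the minimum allowed value ℏ/2:
ℏ/2 = 5.273e-35 J·s

Since ΔxΔp = 2.827e-34 J·s ≥ 5.273e-35 J·s = ℏ/2,
the measurement satisfies the uncertainty principle.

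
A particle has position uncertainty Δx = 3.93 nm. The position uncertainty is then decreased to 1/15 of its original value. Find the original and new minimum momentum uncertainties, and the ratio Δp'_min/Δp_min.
Original Δp_min = 1.342 × 10^-26 kg·m/s; new Δp'_min = 2.013 × 10^-25 kg·m/s; ratio Δp'_min/Δp_min = 15.

From the uncertainty principle ΔxΔp ≥ ℏ/2, the minimum momentum uncertainty is Δp_min = ℏ/(2Δx).

Original (Δx = 3.93 nm = 3.930e-09 m):
Δp_min = (1.055e-34 J·s)/(2 × 3.930e-09 m) = 1.342e-26 kg·m/s

When Δx → (1/15)Δx:
Δp'_min = ℏ/(2 × (1/15)Δx) = 15 × ℏ/(2Δx) = 15 × Δp_min
Δp'_min = 15 × 1.342e-26 kg·m/s = 2.013e-25 kg·m/s

Since Δp_min ∝ 1/Δx, when Δx is decreased to 1/15 of its original value, Δp_min increases to 15 times its original value.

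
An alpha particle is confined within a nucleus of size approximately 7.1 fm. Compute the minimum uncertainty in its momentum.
7.427 × 10^-21 kg·m/s

Using the Heisenberg uncertainty principle:
ΔxΔp ≥ ℏ/2

With Δx ≈ L = 7.100e-15 m (the confinement size):
Δp_min = ℏ/(2Δx)
Δp_min = (1.055e-34 J·s) / (2 × 7.100e-15 m)
Δp_min = 7.427e-21 kg·m/s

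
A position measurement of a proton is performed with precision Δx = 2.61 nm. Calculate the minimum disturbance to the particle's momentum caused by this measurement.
2.020 × 10^-26 kg·m/s

The uncertainty principle implies that measuring position disturbs momentum:
ΔxΔp ≥ ℏ/2

When we measure position with precision Δx, we necessarily introduce a momentum uncertainty:
Δp ≥ ℏ/(2Δx)
Δp_min = (1.055e-34 J·s) / (2 × 2.610e-09 m)
Δp_min = 2.020e-26 kg·m/s

The more precisely we measure position, the greater the momentum disturbance.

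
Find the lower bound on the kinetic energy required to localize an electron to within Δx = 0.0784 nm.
1.550 eV

Localizing a particle requires giving it sufficient momentum uncertainty:

1. From uncertainty principle: Δp ≥ ℏ/(2Δx)
   Δp_min = (1.055e-34 J·s) / (2 × 7.840e-11 m)
   Δp_min = 6.726e-25 kg·m/s

2. This momentum uncertainty corresponds to kinetic energy:
   KE ≈ (Δp)²/(2m) = (6.726e-25)²/(2 × 9.109e-31 kg)
   KE = 2.483e-19 J = 1.550 eV

Tighter localization requires more energy.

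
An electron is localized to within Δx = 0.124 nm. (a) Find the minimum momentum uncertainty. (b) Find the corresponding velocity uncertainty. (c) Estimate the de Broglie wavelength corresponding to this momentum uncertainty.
(a) Δp_min = 4.252 × 10^-25 kg·m/s
(b) Δv_min = 466.805 km/s
(c) λ_dB = 1.558 nm

Step-by-step:

(a) From the uncertainty principle:
Δp_min = ℏ/(2Δx) = (1.055e-34 J·s)/(2 × 1.240e-10 m) = 4.252e-25 kg·m/s

(b) The velocity uncertainty:
Δv = Δp/m = (4.252e-25 kg·m/s)/(9.109e-31 kg) = 4.668e+05 m/s = 466.805 km/s

(c) The de Broglie wavelength for this momentum:
λ = h/p = (6.626e-34 J·s)/(4.252e-25 kg·m/s) = 1.558e-09 m = 1.558 nm

Note: The de Broglie wavelength is comparable to the localization size, as expected from wave-particle duality.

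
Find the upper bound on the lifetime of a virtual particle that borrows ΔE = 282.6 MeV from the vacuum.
1.165 ys

Using the energy-time uncertainty principle:
ΔEΔt ≥ ℏ/2

For a virtual particle borrowing energy ΔE, the maximum lifetime is:
Δt_max = ℏ/(2ΔE)

Converting energy:
ΔE = 282.6 MeV = 4.528e-11 J

Δt_max = (1.055e-34 J·s) / (2 × 4.528e-11 J)
Δt_max = 1.165e-24 s = 1.165 ys

Virtual particles with higher borrowed energy exist for shorter times.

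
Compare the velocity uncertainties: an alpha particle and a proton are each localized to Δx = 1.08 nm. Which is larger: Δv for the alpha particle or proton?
The proton has the larger minimum velocity uncertainty, by a ratio of 4.0.

For both particles, Δp_min = ℏ/(2Δx) = 4.882e-26 kg·m/s (same for both).

The velocity uncertainty is Δv = Δp/m:
- alpha particle: Δv = 4.882e-26 / 6.645e-27 = 7.348e+00 m/s = 7.348 m/s
- proton: Δv = 4.882e-26 / 1.673e-27 = 2.919e+01 m/s = 29.189 m/s

Ratio: 2.919e+01 / 7.348e+00 = 4.0

The lighter particle has larger velocity uncertainty because Δv ∝ 1/m.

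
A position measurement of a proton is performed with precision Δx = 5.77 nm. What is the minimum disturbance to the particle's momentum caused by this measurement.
9.138 × 10^-27 kg·m/s

The uncertainty principle implies that measuring position disturbs momentum:
ΔxΔp ≥ ℏ/2

When we measure position with precision Δx, we necessarily introduce a momentum uncertainty:
Δp ≥ ℏ/(2Δx)
Δp_min = (1.055e-34 J·s) / (2 × 5.770e-09 m)
Δp_min = 9.138e-27 kg·m/s

The more precisely we measure position, the greater the momentum disturbance.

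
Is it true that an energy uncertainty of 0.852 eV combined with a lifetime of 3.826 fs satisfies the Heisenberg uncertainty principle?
Yes, it satisfies the uncertainty relation.

Calculate the product ΔEΔt:
ΔE = 0.852 eV = 1.365e-19 J
ΔEΔt = (1.365e-19 J) × (3.826e-15 s)
ΔEΔt = 5.223e-34 J·s

Compare to the minimum allowed value ℏ/2:
ℏ/2 = 5.273e-35 J·s

Since ΔEΔt = 5.223e-34 J·s ≥ 5.273e-35 J·s = ℏ/2,
this satisfies the uncertainty relation.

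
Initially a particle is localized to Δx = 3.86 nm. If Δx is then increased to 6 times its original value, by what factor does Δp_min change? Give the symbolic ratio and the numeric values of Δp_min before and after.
Original Δp_min = 1.366 × 10^-26 kg·m/s; new Δp'_min = 2.277 × 10^-27 kg·m/s; ratio Δp'_min/Δp_min = 1/6.

From the uncertainty principle ΔxΔp ≥ ℏ/2, the minimum momentum uncertainty is Δp_min = ℏ/(2Δx).

Original (Δx = 3.86 nm = 3.860e-09 m):
Δp_min = (1.055e-34 J·s)/(2 × 3.860e-09 m) = 1.366e-26 kg·m/s

When Δx → 6Δx:
Δp'_min = ℏ/(2 × 6Δx) = (1/6) × ℏ/(2Δx) = (1/6) × Δp_min
Δp'_min = 1/6 × 1.366e-26 kg·m/s = 2.277e-27 kg·m/s

Since Δp_min ∝ 1/Δx, when Δx is increased to 6 times its original value, Δp_min decreases to 1/6 of its original value.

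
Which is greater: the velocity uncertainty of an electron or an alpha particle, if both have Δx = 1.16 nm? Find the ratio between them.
The electron has the larger minimum velocity uncertainty, by a ratio of 7294.3.

For both particles, Δp_min = ℏ/(2Δx) = 4.546e-26 kg·m/s (same for both).

The velocity uncertainty is Δv = Δp/m:
- electron: Δv = 4.546e-26 / 9.109e-31 = 4.990e+04 m/s = 49.900 km/s
- alpha particle: Δv = 4.546e-26 / 6.645e-27 = 6.841e+00 m/s = 6.841 m/s

Ratio: 4.990e+04 / 6.841e+00 = 7294.3

The lighter particle has larger velocity uncertainty because Δv ∝ 1/m.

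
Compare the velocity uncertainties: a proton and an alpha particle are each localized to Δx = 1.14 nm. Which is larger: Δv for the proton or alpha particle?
The proton has the larger minimum velocity uncertainty, by a ratio of 4.0.

For both particles, Δp_min = ℏ/(2Δx) = 4.625e-26 kg·m/s (same for both).

The velocity uncertainty is Δv = Δp/m:
- proton: Δv = 4.625e-26 / 1.673e-27 = 2.765e+01 m/s = 27.653 m/s
- alpha particle: Δv = 4.625e-26 / 6.645e-27 = 6.961e+00 m/s = 6.961 m/s

Ratio: 2.765e+01 / 6.961e+00 = 4.0

The lighter particle has larger velocity uncertainty because Δv ∝ 1/m.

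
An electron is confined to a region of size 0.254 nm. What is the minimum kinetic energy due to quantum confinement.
147.637 meV

Using the uncertainty principle:

1. Position uncertainty: Δx ≈ 2.540e-10 m
2. Minimum momentum uncertainty: Δp = ℏ/(2Δx) = 2.076e-25 kg·m/s
3. Minimum kinetic energy:
   KE = (Δp)²/(2m) = (2.076e-25)²/(2 × 9.109e-31 kg)
   KE = 2.365e-20 J = 147.637 meV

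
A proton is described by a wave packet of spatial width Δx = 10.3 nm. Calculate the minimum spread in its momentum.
5.119 × 10^-27 kg·m/s

For a wave packet, the spatial width Δx and momentum spread Δp are related by the uncertainty principle:
ΔxΔp ≥ ℏ/2

The minimum momentum spread is:
Δp_min = ℏ/(2Δx)
Δp_min = (1.055e-34 J·s) / (2 × 1.030e-08 m)
Δp_min = 5.119e-27 kg·m/s

A wave packet cannot have both a well-defined position and well-defined momentum.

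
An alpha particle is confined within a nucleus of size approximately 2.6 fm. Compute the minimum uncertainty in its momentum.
2.028 × 10^-20 kg·m/s

Using the Heisenberg uncertainty principle:
ΔxΔp ≥ ℏ/2

With Δx ≈ L = 2.600e-15 m (the confinement size):
Δp_min = ℏ/(2Δx)
Δp_min = (1.055e-34 J·s) / (2 × 2.600e-15 m)
Δp_min = 2.028e-20 kg·m/s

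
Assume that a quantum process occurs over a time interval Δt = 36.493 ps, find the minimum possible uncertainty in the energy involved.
9.018 μeV

Using the energy-time uncertainty principle:
ΔEΔt ≥ ℏ/2

The minimum uncertainty in energy is:
ΔE_min = ℏ/(2Δt)
ΔE_min = (1.055e-34 J·s) / (2 × 3.649e-11 s)
ΔE_min = 1.445e-24 J = 9.018 μeV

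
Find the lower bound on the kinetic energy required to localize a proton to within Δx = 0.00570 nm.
159.663 meV

Localizing a particle requires giving it sufficient momentum uncertainty:

1. From uncertainty principle: Δp ≥ ℏ/(2Δx)
   Δp_min = (1.055e-34 J·s) / (2 × 5.700e-12 m)
   Δp_min = 9.251e-24 kg·m/s

2. This momentum uncertainty corresponds to kinetic energy:
   KE ≈ (Δp)²/(2m) = (9.251e-24)²/(2 × 1.673e-27 kg)
   KE = 2.558e-20 J = 159.663 meV

Tighter localization requires more energy.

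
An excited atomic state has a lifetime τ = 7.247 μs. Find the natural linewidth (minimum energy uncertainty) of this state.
45.413 peV

Using the energy-time uncertainty principle:
ΔEΔt ≥ ℏ/2

The lifetime τ represents the time uncertainty Δt.
The natural linewidth (minimum energy uncertainty) is:

ΔE = ℏ/(2τ)
ΔE = (1.055e-34 J·s) / (2 × 7.247e-06 s)
ΔE = 7.276e-30 J = 45.413 peV

This natural linewidth limits the precision of spectroscopic measurements.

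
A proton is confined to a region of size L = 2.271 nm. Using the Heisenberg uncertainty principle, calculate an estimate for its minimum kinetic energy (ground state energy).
1.006 μeV

Using the uncertainty principle to estimate ground state energy:

1. The position uncertainty is approximately the confinement size:
   Δx ≈ L = 2.271e-09 m

2. From ΔxΔp ≥ ℏ/2, the minimum momentum uncertainty is:
   Δp ≈ ℏ/(2L) = 2.322e-26 kg·m/s

3. The kinetic energy is approximately:
   KE ≈ (Δp)²/(2m) = (2.322e-26)²/(2 × 1.673e-27 kg)
   KE ≈ 1.611e-25 J = 1.006 μeV

This is an order-of-magnitude estimate of the ground state energy.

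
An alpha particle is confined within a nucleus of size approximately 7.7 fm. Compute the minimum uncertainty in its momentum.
6.848 × 10^-21 kg·m/s

Using the Heisenberg uncertainty principle:
ΔxΔp ≥ ℏ/2

With Δx ≈ L = 7.700e-15 m (the confinement size):
Δp_min = ℏ/(2Δx)
Δp_min = (1.055e-34 J·s) / (2 × 7.700e-15 m)
Δp_min = 6.848e-21 kg·m/s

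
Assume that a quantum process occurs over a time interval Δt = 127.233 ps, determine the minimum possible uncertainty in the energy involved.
2.587 μeV

Using the energy-time uncertainty principle:
ΔEΔt ≥ ℏ/2

The minimum uncertainty in energy is:
ΔE_min = ℏ/(2Δt)
ΔE_min = (1.055e-34 J·s) / (2 × 1.272e-10 s)
ΔE_min = 4.144e-25 J = 2.587 μeV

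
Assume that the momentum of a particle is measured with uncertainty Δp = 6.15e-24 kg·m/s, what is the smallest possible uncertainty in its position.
8.574 pm

Using the Heisenberg uncertainty principle:
ΔxΔp ≥ ℏ/2

The minimum uncertainty in position is:
Δx_min = ℏ/(2Δp)
Δx_min = (1.055e-34 J·s) / (2 × 6.150e-24 kg·m/s)
Δx_min = 8.574e-12 m = 8.574 pm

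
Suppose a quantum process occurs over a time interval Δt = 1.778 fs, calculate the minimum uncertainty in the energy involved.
185.099 meV

Using the energy-time uncertainty principle:
ΔEΔt ≥ ℏ/2

The minimum uncertainty in energy is:
ΔE_min = ℏ/(2Δt)
ΔE_min = (1.055e-34 J·s) / (2 × 1.778e-15 s)
ΔE_min = 2.966e-20 J = 185.099 meV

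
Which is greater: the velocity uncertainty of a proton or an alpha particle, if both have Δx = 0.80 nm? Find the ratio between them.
The proton has the larger minimum velocity uncertainty, by a ratio of 4.0.

For both particles, Δp_min = ℏ/(2Δx) = 6.591e-26 kg·m/s (same for both).

The velocity uncertainty is Δv = Δp/m:
- proton: Δv = 6.591e-26 / 1.673e-27 = 3.941e+01 m/s = 39.406 m/s
- alpha particle: Δv = 6.591e-26 / 6.645e-27 = 9.919e+00 m/s = 9.919 m/s

Ratio: 3.941e+01 / 9.919e+00 = 4.0

The lighter particle has larger velocity uncertainty because Δv ∝ 1/m.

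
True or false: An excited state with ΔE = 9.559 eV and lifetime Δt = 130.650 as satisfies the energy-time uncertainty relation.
Yes, it satisfies the uncertainty relation.

Calculate the product ΔEΔt:
ΔE = 9.559 eV = 1.532e-18 J
ΔEΔt = (1.532e-18 J) × (1.307e-16 s)
ΔEΔt = 2.001e-34 J·s

Compare to the minimum allowed value ℏ/2:
ℏ/2 = 5.273e-35 J·s

Since ΔEΔt = 2.001e-34 J·s ≥ 5.273e-35 J·s = ℏ/2,
this satisfies the uncertainty relation.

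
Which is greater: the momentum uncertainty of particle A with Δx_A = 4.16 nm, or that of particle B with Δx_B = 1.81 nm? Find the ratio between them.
Particle B has the larger minimum momentum uncertainty, by a factor of 2.30.

For each particle, the minimum momentum uncertainty is Δp_min = ℏ/(2Δx):

Particle A: Δp_A = ℏ/(2×4.160e-09 m) = 1.268e-26 kg·m/s
Particle B: Δp_B = ℏ/(2×1.810e-09 m) = 2.913e-26 kg·m/s

Ratio: Δp_B/Δp_A = 2.30

Since Δp_min ∝ 1/Δx, the particle with smaller position uncertainty (B) has larger momentum uncertainty.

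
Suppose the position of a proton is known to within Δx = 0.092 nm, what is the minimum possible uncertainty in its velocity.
342.658 m/s

Using the Heisenberg uncertainty principle and Δp = mΔv:
ΔxΔp ≥ ℏ/2
Δx(mΔv) ≥ ℏ/2

The minimum uncertainty in velocity is:
Δv_min = ℏ/(2mΔx)
Δv_min = (1.055e-34 J·s) / (2 × 1.673e-27 kg × 9.200e-11 m)
Δv_min = 3.427e+02 m/s = 342.658 m/s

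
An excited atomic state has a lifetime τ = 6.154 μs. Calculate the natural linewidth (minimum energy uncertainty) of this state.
53.478 peV

Using the energy-time uncertainty principle:
ΔEΔt ≥ ℏ/2

The lifetime τ represents the time uncertainty Δt.
The natural linewidth (minimum energy uncertainty) is:

ΔE = ℏ/(2τ)
ΔE = (1.055e-34 J·s) / (2 × 6.154e-06 s)
ΔE = 8.568e-30 J = 53.478 peV

This natural linewidth limits the precision of spectroscopic measurements.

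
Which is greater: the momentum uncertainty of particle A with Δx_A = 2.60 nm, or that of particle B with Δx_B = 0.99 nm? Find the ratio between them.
Particle B has the larger minimum momentum uncertainty, by a factor of 2.63.

For each particle, the minimum momentum uncertainty is Δp_min = ℏ/(2Δx):

Particle A: Δp_A = ℏ/(2×2.600e-09 m) = 2.028e-26 kg·m/s
Particle B: Δp_B = ℏ/(2×9.900e-10 m) = 5.326e-26 kg·m/s

Ratio: Δp_B/Δp_A = 2.63

Since Δp_min ∝ 1/Δx, the particle with smaller position uncertainty (B) has larger momentum uncertainty.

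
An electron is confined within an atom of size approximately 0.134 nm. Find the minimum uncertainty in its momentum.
3.935 × 10^-25 kg·m/s

Using the Heisenberg uncertainty principle:
ΔxΔp ≥ ℏ/2

With Δx ≈ L = 1.340e-10 m (the confinement size):
Δp_min = ℏ/(2Δx)
Δp_min = (1.055e-34 J·s) / (2 × 1.340e-10 m)
Δp_min = 3.935e-25 kg·m/s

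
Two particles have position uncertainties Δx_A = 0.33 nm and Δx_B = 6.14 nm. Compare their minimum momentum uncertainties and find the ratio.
Particle A has the larger minimum momentum uncertainty, by a factor of 18.61.

For each particle, the minimum momentum uncertainty is Δp_min = ℏ/(2Δx):

Particle A: Δp_A = ℏ/(2×3.300e-10 m) = 1.598e-25 kg·m/s
Particle B: Δp_B = ℏ/(2×6.140e-09 m) = 8.588e-27 kg·m/s

Ratio: Δp_A/Δp_B = 18.61

Since Δp_min ∝ 1/Δx, the particle with smaller position uncertainty (A) has larger momentum uncertainty.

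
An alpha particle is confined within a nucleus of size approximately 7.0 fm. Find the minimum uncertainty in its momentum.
7.533 × 10^-21 kg·m/s

Using the Heisenberg uncertainty principle:
ΔxΔp ≥ ℏ/2

With Δx ≈ L = 7.000e-15 m (the confinement size):
Δp_min = ℏ/(2Δx)
Δp_min = (1.055e-34 J·s) / (2 × 7.000e-15 m)
Δp_min = 7.533e-21 kg·m/s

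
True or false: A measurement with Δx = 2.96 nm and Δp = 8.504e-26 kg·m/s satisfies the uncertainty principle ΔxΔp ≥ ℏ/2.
Yes, it satisfies the uncertainty principle.

Calculate the product ΔxΔp:
ΔxΔp = (2.960e-09 m) × (8.504e-26 kg·m/s)
ΔxΔp = 2.517e-34 J·s

Compare to the minimum allowed value ℏ/2:
ℏ/2 = 5.273e-35 J·s

Since ΔxΔp = 2.517e-34 J·s ≥ 5.273e-35 J·s = ℏ/2,
the measurement satisfies the uncertainty principle.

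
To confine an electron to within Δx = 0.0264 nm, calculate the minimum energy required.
13.666 eV

Localizing a particle requires giving it sufficient momentum uncertainty:

1. From uncertainty principle: Δp ≥ ℏ/(2Δx)
   Δp_min = (1.055e-34 J·s) / (2 × 2.640e-11 m)
   Δp_min = 1.997e-24 kg·m/s

2. This momentum uncertainty corresponds to kinetic energy:
   KE ≈ (Δp)²/(2m) = (1.997e-24)²/(2 × 9.109e-31 kg)
   KE = 2.190e-18 J = 13.666 eV

Tighter localization requires more energy.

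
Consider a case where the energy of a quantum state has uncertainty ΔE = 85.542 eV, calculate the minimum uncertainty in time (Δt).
3.847 as

Using the energy-time uncertainty principle:
ΔEΔt ≥ ℏ/2

The minimum uncertainty in time is:
Δt_min = ℏ/(2ΔE)
Δt_min = (1.055e-34 J·s) / (2 × 1.371e-17 J)
Δt_min = 3.847e-18 s = 3.847 as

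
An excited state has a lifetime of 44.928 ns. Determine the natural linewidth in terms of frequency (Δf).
1.771 MHz

Using the energy-time uncertainty principle and E = hf:
ΔEΔt ≥ ℏ/2
hΔf·Δt ≥ ℏ/2

The minimum frequency uncertainty is:
Δf = ℏ/(2hτ) = 1/(4πτ)
Δf = 1/(4π × 4.493e-08 s)
Δf = 1.771e+06 Hz = 1.771 MHz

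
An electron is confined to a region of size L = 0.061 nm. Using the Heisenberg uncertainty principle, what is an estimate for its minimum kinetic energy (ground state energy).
2.560 eV

Using the uncertainty principle to estimate ground state energy:

1. The position uncertainty is approximately the confinement size:
   Δx ≈ L = 6.100e-11 m

2. From ΔxΔp ≥ ℏ/2, the minimum momentum uncertainty is:
   Δp ≈ ℏ/(2L) = 8.644e-25 kg·m/s

3. The kinetic energy is approximately:
   KE ≈ (Δp)²/(2m) = (8.644e-25)²/(2 × 9.109e-31 kg)
   KE ≈ 4.101e-19 J = 2.560 eV

This is an order-of-magnitude estimate of the ground state energy.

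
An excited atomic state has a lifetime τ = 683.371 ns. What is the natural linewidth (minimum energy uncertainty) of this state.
481.592 peV

Using the energy-time uncertainty principle:
ΔEΔt ≥ ℏ/2

The lifetime τ represents the time uncertainty Δt.
The natural linewidth (minimum energy uncertainty) is:

ΔE = ℏ/(2τ)
ΔE = (1.055e-34 J·s) / (2 × 6.834e-07 s)
ΔE = 7.716e-29 J = 481.592 peV

This natural linewidth limits the precision of spectroscopic measurements.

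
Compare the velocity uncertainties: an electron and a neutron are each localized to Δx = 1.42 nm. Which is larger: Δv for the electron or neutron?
The electron has the larger minimum velocity uncertainty, by a ratio of 1838.7.

For both particles, Δp_min = ℏ/(2Δx) = 3.713e-26 kg·m/s (same for both).

The velocity uncertainty is Δv = Δp/m:
- electron: Δv = 3.713e-26 / 9.109e-31 = 4.076e+04 m/s = 40.763 km/s
- neutron: Δv = 3.713e-26 / 1.675e-27 = 2.217e+01 m/s = 22.170 m/s

Ratio: 4.076e+04 / 2.217e+01 = 1838.7

The lighter particle has larger velocity uncertainty because Δv ∝ 1/m.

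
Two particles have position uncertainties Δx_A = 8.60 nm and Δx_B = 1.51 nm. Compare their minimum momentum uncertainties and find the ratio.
Particle B has the larger minimum momentum uncertainty, by a factor of 5.70.

For each particle, the minimum momentum uncertainty is Δp_min = ℏ/(2Δx):

Particle A: Δp_A = ℏ/(2×8.600e-09 m) = 6.131e-27 kg·m/s
Particle B: Δp_B = ℏ/(2×1.510e-09 m) = 3.492e-26 kg·m/s

Ratio: Δp_B/Δp_A = 5.70

Since Δp_min ∝ 1/Δx, the particle with smaller position uncertainty (B) has larger momentum uncertainty.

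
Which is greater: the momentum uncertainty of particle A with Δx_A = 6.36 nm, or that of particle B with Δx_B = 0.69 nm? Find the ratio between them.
Particle B has the larger minimum momentum uncertainty, by a factor of 9.22.

For each particle, the minimum momentum uncertainty is Δp_min = ℏ/(2Δx):

Particle A: Δp_A = ℏ/(2×6.360e-09 m) = 8.291e-27 kg·m/s
Particle B: Δp_B = ℏ/(2×6.900e-10 m) = 7.642e-26 kg·m/s

Ratio: Δp_B/Δp_A = 9.22

Since Δp_min ∝ 1/Δx, the particle with smaller position uncertainty (B) has larger momentum uncertainty.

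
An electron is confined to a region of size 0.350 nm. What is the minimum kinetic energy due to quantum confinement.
77.755 meV

Using the uncertainty principle:

1. Position uncertainty: Δx ≈ 3.500e-10 m
2. Minimum momentum uncertainty: Δp = ℏ/(2Δx) = 1.507e-25 kg·m/s
3. Minimum kinetic energy:
   KE = (Δp)²/(2m) = (1.507e-25)²/(2 × 9.109e-31 kg)
   KE = 1.246e-20 J = 77.755 meV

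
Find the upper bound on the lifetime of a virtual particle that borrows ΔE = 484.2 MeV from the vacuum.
6.797 × 10^-25 s

Using the energy-time uncertainty principle:
ΔEΔt ≥ ℏ/2

For a virtual particle borrowing energy ΔE, the maximum lifetime is:
Δt_max = ℏ/(2ΔE)

Converting energy:
ΔE = 484.2 MeV = 7.758e-11 J

Δt_max = (1.055e-34 J·s) / (2 × 7.758e-11 J)
Δt_max = 6.797e-25 s = 6.797 × 10^-25 s

Virtual particles with higher borrowed energy exist for shorter times.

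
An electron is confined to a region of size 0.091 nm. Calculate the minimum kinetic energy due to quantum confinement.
1.150 eV

Using the uncertainty principle:

1. Position uncertainty: Δx ≈ 9.100e-11 m
2. Minimum momentum uncertainty: Δp = ℏ/(2Δx) = 5.794e-25 kg·m/s
3. Minimum kinetic energy:
   KE = (Δp)²/(2m) = (5.794e-25)²/(2 × 9.109e-31 kg)
   KE = 1.843e-19 J = 1.150 eV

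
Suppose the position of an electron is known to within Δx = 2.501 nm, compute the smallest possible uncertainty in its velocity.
23.144 km/s

Using the Heisenberg uncertainty principle and Δp = mΔv:
ΔxΔp ≥ ℏ/2
Δx(mΔv) ≥ ℏ/2

The minimum uncertainty in velocity is:
Δv_min = ℏ/(2mΔx)
Δv_min = (1.055e-34 J·s) / (2 × 9.109e-31 kg × 2.501e-09 m)
Δv_min = 2.314e+04 m/s = 23.144 km/s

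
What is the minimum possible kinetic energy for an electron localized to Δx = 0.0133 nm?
53.847 eV

Localizing a particle requires giving it sufficient momentum uncertainty:

1. From uncertainty principle: Δp ≥ ℏ/(2Δx)
   Δp_min = (1.055e-34 J·s) / (2 × 1.330e-11 m)
   Δp_min = 3.965e-24 kg·m/s

2. This momentum uncertainty corresponds to kinetic energy:
   KE ≈ (Δp)²/(2m) = (3.965e-24)²/(2 × 9.109e-31 kg)
   KE = 8.627e-18 J = 53.847 eV

Tighter localization requires more energy.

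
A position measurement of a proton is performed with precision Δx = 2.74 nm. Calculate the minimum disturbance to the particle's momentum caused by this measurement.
1.924 × 10^-26 kg·m/s

The uncertainty principle implies that measuring position disturbs momentum:
ΔxΔp ≥ ℏ/2

When we measure position with precision Δx, we necessarily introduce a momentum uncertainty:
Δp ≥ ℏ/(2Δx)
Δp_min = (1.055e-34 J·s) / (2 × 2.740e-09 m)
Δp_min = 1.924e-26 kg·m/s

The more precisely we measure position, the greater the momentum disturbance.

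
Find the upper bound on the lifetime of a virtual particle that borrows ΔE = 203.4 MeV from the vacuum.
1.618 ys

Using the energy-time uncertainty principle:
ΔEΔt ≥ ℏ/2

For a virtual particle borrowing energy ΔE, the maximum lifetime is:
Δt_max = ℏ/(2ΔE)

Converting energy:
ΔE = 203.4 MeV = 3.259e-11 J

Δt_max = (1.055e-34 J·s) / (2 × 3.259e-11 J)
Δt_max = 1.618e-24 s = 1.618 ys

Virtual particles with higher borrowed energy exist for shorter times.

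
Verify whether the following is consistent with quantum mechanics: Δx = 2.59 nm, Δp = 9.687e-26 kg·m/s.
Yes, it satisfies the uncertainty principle.

Calculate the product ΔxΔp:
ΔxΔp = (2.590e-09 m) × (9.687e-26 kg·m/s)
ΔxΔp = 2.509e-34 J·s

Compare to the minimum allowed value ℏ/2:
ℏ/2 = 5.273e-35 J·s

Since ΔxΔp = 2.509e-34 J·s ≥ 5.273e-35 J·s = ℏ/2,
the measurement satisfies the uncertainty principle.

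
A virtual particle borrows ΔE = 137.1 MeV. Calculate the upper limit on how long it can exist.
2.400 ys

Using the energy-time uncertainty principle:
ΔEΔt ≥ ℏ/2

For a virtual particle borrowing energy ΔE, the maximum lifetime is:
Δt_max = ℏ/(2ΔE)

Converting energy:
ΔE = 137.1 MeV = 2.197e-11 J

Δt_max = (1.055e-34 J·s) / (2 × 2.197e-11 J)
Δt_max = 2.400e-24 s = 2.400 ys

Virtual particles with higher borrowed energy exist for shorter times.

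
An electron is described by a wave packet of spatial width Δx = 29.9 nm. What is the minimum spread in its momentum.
1.763 × 10^-27 kg·m/s

For a wave packet, the spatial width Δx and momentum spread Δp are related by the uncertainty principle:
ΔxΔp ≥ ℏ/2

The minimum momentum spread is:
Δp_min = ℏ/(2Δx)
Δp_min = (1.055e-34 J·s) / (2 × 2.990e-08 m)
Δp_min = 1.763e-27 kg·m/s

A wave packet cannot have both a well-defined position and well-defined momentum.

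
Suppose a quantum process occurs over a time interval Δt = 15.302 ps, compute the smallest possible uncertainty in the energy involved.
21.507 μeV

Using the energy-time uncertainty principle:
ΔEΔt ≥ ℏ/2

The minimum uncertainty in energy is:
ΔE_min = ℏ/(2Δt)
ΔE_min = (1.055e-34 J·s) / (2 × 1.530e-11 s)
ΔE_min = 3.446e-24 J = 21.507 μeV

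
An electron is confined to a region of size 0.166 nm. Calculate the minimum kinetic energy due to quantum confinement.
345.658 meV

Using the uncertainty principle:

1. Position uncertainty: Δx ≈ 1.660e-10 m
2. Minimum momentum uncertainty: Δp = ℏ/(2Δx) = 3.176e-25 kg·m/s
3. Minimum kinetic energy:
   KE = (Δp)²/(2m) = (3.176e-25)²/(2 × 9.109e-31 kg)
   KE = 5.538e-20 J = 345.658 meV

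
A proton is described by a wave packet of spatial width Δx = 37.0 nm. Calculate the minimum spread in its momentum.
1.425 × 10^-27 kg·m/s

For a wave packet, the spatial width Δx and momentum spread Δp are related by the uncertainty principle:
ΔxΔp ≥ ℏ/2

The minimum momentum spread is:
Δp_min = ℏ/(2Δx)
Δp_min = (1.055e-34 J·s) / (2 × 3.700e-08 m)
Δp_min = 1.425e-27 kg·m/s

A wave packet cannot have both a well-defined position and well-defined momentum.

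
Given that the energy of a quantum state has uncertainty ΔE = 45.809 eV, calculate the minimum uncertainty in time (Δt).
7.184 as

Using the energy-time uncertainty principle:
ΔEΔt ≥ ℏ/2

The minimum uncertainty in time is:
Δt_min = ℏ/(2ΔE)
Δt_min = (1.055e-34 J·s) / (2 × 7.339e-18 J)
Δt_min = 7.184e-18 s = 7.184 as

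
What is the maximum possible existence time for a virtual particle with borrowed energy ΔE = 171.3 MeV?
1.921 ys

Using the energy-time uncertainty principle:
ΔEΔt ≥ ℏ/2

For a virtual particle borrowing energy ΔE, the maximum lifetime is:
Δt_max = ℏ/(2ΔE)

Converting energy:
ΔE = 171.3 MeV = 2.745e-11 J

Δt_max = (1.055e-34 J·s) / (2 × 2.745e-11 J)
Δt_max = 1.921e-24 s = 1.921 ys

Virtual particles with higher borrowed energy exist for shorter times.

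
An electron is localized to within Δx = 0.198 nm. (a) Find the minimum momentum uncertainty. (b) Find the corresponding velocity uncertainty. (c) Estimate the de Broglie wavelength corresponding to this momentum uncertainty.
(a) Δp_min = 2.663 × 10^-25 kg·m/s
(b) Δv_min = 292.343 km/s
(c) λ_dB = 2.488 nm

Step-by-step:

(a) From the uncertainty principle:
Δp_min = ℏ/(2Δx) = (1.055e-34 J·s)/(2 × 1.980e-10 m) = 2.663e-25 kg·m/s

(b) The velocity uncertainty:
Δv = Δp/m = (2.663e-25 kg·m/s)/(9.109e-31 kg) = 2.923e+05 m/s = 292.343 km/s

(c) The de Broglie wavelength for this momentum:
λ = h/p = (6.626e-34 J·s)/(2.663e-25 kg·m/s) = 2.488e-09 m = 2.488 nm

Note: The de Broglie wavelength is comparable to the localization size, as expected from wave-particle duality.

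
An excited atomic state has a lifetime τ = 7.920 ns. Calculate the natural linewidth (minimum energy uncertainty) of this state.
41.554 neV

Using the energy-time uncertainty principle:
ΔEΔt ≥ ℏ/2

The lifetime τ represents the time uncertainty Δt.
The natural linewidth (minimum energy uncertainty) is:

ΔE = ℏ/(2τ)
ΔE = (1.055e-34 J·s) / (2 × 7.920e-09 s)
ΔE = 6.658e-27 J = 41.554 neV

This natural linewidth limits the precision of spectroscopic measurements.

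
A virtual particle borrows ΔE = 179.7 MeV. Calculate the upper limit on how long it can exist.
1.831 ys

Using the energy-time uncertainty principle:
ΔEΔt ≥ ℏ/2

For a virtual particle borrowing energy ΔE, the maximum lifetime is:
Δt_max = ℏ/(2ΔE)

Converting energy:
ΔE = 179.7 MeV = 2.879e-11 J

Δt_max = (1.055e-34 J·s) / (2 × 2.879e-11 J)
Δt_max = 1.831e-24 s = 1.831 ys

Virtual particles with higher borrowed energy exist for shorter times.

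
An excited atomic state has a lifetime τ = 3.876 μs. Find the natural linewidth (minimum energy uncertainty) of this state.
84.909 peV

Using the energy-time uncertainty principle:
ΔEΔt ≥ ℏ/2

The lifetime τ represents the time uncertainty Δt.
The natural linewidth (minimum energy uncertainty) is:

ΔE = ℏ/(2τ)
ΔE = (1.055e-34 J·s) / (2 × 3.876e-06 s)
ΔE = 1.360e-29 J = 84.909 peV

This natural linewidth limits the precision of spectroscopic measurements.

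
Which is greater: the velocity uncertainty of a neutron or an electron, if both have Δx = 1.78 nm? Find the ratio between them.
The electron has the larger minimum velocity uncertainty, by a ratio of 1838.7.

For both particles, Δp_min = ℏ/(2Δx) = 2.962e-26 kg·m/s (same for both).

The velocity uncertainty is Δv = Δp/m:
- neutron: Δv = 2.962e-26 / 1.675e-27 = 1.769e+01 m/s = 17.686 m/s
- electron: Δv = 2.962e-26 / 9.109e-31 = 3.252e+04 m/s = 32.519 km/s

Ratio: 3.252e+04 / 1.769e+01 = 1838.7

The lighter particle has larger velocity uncertainty because Δv ∝ 1/m.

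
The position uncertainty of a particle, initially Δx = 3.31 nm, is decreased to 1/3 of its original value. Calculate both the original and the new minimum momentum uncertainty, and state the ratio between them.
Original Δp_min = 1.593 × 10^-26 kg·m/s; new Δp'_min = 4.779 × 10^-26 kg·m/s; ratio Δp'_min/Δp_min = 3.

From the uncertainty principle ΔxΔp ≥ ℏ/2, the minimum momentum uncertainty is Δp_min = ℏ/(2Δx).

Original (Δx = 3.31 nm = 3.310e-09 m):
Δp_min = (1.055e-34 J·s)/(2 × 3.310e-09 m) = 1.593e-26 kg·m/s

When Δx → (1/3)Δx:
Δp'_min = ℏ/(2 × (1/3)Δx) = 3 × ℏ/(2Δx) = 3 × Δp_min
Δp'_min = 3 × 1.593e-26 kg·m/s = 4.779e-26 kg·m/s

Since Δp_min ∝ 1/Δx, when Δx is decreased to 1/3 of its original value, Δp_min increases to 3 times its original value.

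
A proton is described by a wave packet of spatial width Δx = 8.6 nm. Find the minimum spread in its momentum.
6.131 × 10^-27 kg·m/s

For a wave packet, the spatial width Δx and momentum spread Δp are related by the uncertainty principle:
ΔxΔp ≥ ℏ/2

The minimum momentum spread is:
Δp_min = ℏ/(2Δx)
Δp_min = (1.055e-34 J·s) / (2 × 8.600e-09 m)
Δp_min = 6.131e-27 kg·m/s

A wave packet cannot have both a well-defined position and well-defined momentum.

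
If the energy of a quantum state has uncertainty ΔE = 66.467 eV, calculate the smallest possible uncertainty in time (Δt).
4.951 as

Using the energy-time uncertainty principle:
ΔEΔt ≥ ℏ/2

The minimum uncertainty in time is:
Δt_min = ℏ/(2ΔE)
Δt_min = (1.055e-34 J·s) / (2 × 1.065e-17 J)
Δt_min = 4.951e-18 s = 4.951 as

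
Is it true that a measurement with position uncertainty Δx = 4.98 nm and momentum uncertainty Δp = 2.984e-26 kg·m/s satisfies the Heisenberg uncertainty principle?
Yes, it satisfies the uncertainty principle.

Calculate the product ΔxΔp:
ΔxΔp = (4.980e-09 m) × (2.984e-26 kg·m/s)
ΔxΔp = 1.486e-34 J·s

Compare to the minimum allowed value ℏ/2:
ℏ/2 = 5.273e-35 J·s

Since ΔxΔp = 1.486e-34 J·s ≥ 5.273e-35 J·s = ℏ/2,
the measurement satisfies the uncertainty principle.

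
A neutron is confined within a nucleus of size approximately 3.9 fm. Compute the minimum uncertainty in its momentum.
1.352 × 10^-20 kg·m/s

Using the Heisenberg uncertainty principle:
ΔxΔp ≥ ℏ/2

With Δx ≈ L = 3.900e-15 m (the confinement size):
Δp_min = ℏ/(2Δx)
Δp_min = (1.055e-34 J·s) / (2 × 3.900e-15 m)
Δp_min = 1.352e-20 kg·m/s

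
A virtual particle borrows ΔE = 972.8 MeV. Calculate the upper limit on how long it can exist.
3.383 × 10^-25 s

Using the energy-time uncertainty principle:
ΔEΔt ≥ ℏ/2

For a virtual particle borrowing energy ΔE, the maximum lifetime is:
Δt_max = ℏ/(2ΔE)

Converting energy:
ΔE = 972.8 MeV = 1.559e-10 J

Δt_max = (1.055e-34 J·s) / (2 × 1.559e-10 J)
Δt_max = 3.383e-25 s = 3.383 × 10^-25 s

Virtual particles with higher borrowed energy exist for shorter times.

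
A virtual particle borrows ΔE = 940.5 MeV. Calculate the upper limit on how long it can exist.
3.499 × 10^-25 s

Using the energy-time uncertainty principle:
ΔEΔt ≥ ℏ/2

For a virtual particle borrowing energy ΔE, the maximum lifetime is:
Δt_max = ℏ/(2ΔE)

Converting energy:
ΔE = 940.5 MeV = 1.507e-10 J

Δt_max = (1.055e-34 J·s) / (2 × 1.507e-10 J)
Δt_max = 3.499e-25 s = 3.499 × 10^-25 s

Virtual particles with higher borrowed energy exist for shorter times.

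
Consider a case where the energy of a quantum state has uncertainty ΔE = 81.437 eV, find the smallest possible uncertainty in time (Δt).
4.041 as

Using the energy-time uncertainty principle:
ΔEΔt ≥ ℏ/2

The minimum uncertainty in time is:
Δt_min = ℏ/(2ΔE)
Δt_min = (1.055e-34 J·s) / (2 × 1.305e-17 J)
Δt_min = 4.041e-18 s = 4.041 as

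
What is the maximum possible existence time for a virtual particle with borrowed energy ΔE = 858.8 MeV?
3.832 × 10^-25 s

Using the energy-time uncertainty principle:
ΔEΔt ≥ ℏ/2

For a virtual particle borrowing energy ΔE, the maximum lifetime is:
Δt_max = ℏ/(2ΔE)

Converting energy:
ΔE = 858.8 MeV = 1.376e-10 J

Δt_max = (1.055e-34 J·s) / (2 × 1.376e-10 J)
Δt_max = 3.832e-25 s = 3.832 × 10^-25 s

Virtual particles with higher borrowed energy exist for shorter times.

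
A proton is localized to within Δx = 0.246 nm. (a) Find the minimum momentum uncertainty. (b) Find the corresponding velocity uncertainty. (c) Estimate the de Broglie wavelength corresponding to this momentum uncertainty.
(a) Δp_min = 2.143 × 10^-25 kg·m/s
(b) Δv_min = 128.148 m/s
(c) λ_dB = 3.091 nm

Step-by-step:

(a) From the uncertainty principle:
Δp_min = ℏ/(2Δx) = (1.055e-34 J·s)/(2 × 2.460e-10 m) = 2.143e-25 kg·m/s

(b) The velocity uncertainty:
Δv = Δp/m = (2.143e-25 kg·m/s)/(1.673e-27 kg) = 1.281e+02 m/s = 128.148 m/s

(c) The de Broglie wavelength for this momentum:
λ = h/p = (6.626e-34 J·s)/(2.143e-25 kg·m/s) = 3.091e-09 m = 3.091 nm

Note: The de Broglie wavelength is comparable to the localization size, as expected from wave-particle duality.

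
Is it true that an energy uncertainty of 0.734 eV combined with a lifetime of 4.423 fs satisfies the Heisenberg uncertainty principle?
Yes, it satisfies the uncertainty relation.

Calculate the product ΔEΔt:
ΔE = 0.734 eV = 1.176e-19 J
ΔEΔt = (1.176e-19 J) × (4.423e-15 s)
ΔEΔt = 5.201e-34 J·s

Compare to the minimum allowed value ℏ/2:
ℏ/2 = 5.273e-35 J·s

Since ΔEΔt = 5.201e-34 J·s ≥ 5.273e-35 J·s = ℏ/2,
this satisfies the uncertainty relation.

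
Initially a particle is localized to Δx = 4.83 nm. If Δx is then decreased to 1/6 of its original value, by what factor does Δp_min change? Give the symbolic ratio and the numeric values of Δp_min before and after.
Original Δp_min = 1.092 × 10^-26 kg·m/s; new Δp'_min = 6.550 × 10^-26 kg·m/s; ratio Δp'_min/Δp_min = 6.

From the uncertainty principle ΔxΔp ≥ ℏ/2, the minimum momentum uncertainty is Δp_min = ℏ/(2Δx).

Original (Δx = 4.83 nm = 4.830e-09 m):
Δp_min = (1.055e-34 J·s)/(2 × 4.830e-09 m) = 1.092e-26 kg·m/s

When Δx → (1/6)Δx:
Δp'_min = ℏ/(2 × (1/6)Δx) = 6 × ℏ/(2Δx) = 6 × Δp_min
Δp'_min = 6 × 1.092e-26 kg·m/s = 6.550e-26 kg·m/s

Since Δp_min ∝ 1/Δx, when Δx is decreased to 1/6 of its original value, Δp_min increases to 6 times its original value.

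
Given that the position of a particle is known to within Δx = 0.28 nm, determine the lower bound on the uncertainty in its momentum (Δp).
1.883 × 10^-25 kg·m/s

Using the Heisenberg uncertainty principle:
ΔxΔp ≥ ℏ/2

The minimum uncertainty in momentum is:
Δp_min = ℏ/(2Δx)
Δp_min = (1.055e-34 J·s) / (2 × 2.800e-10 m)
Δp_min = 1.883e-25 kg·m/s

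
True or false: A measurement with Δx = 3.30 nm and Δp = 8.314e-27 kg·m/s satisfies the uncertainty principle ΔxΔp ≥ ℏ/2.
No, it violates the uncertainty principle (impossible measurement).

Calculate the product ΔxΔp:
ΔxΔp = (3.300e-09 m) × (8.314e-27 kg·m/s)
ΔxΔp = 2.744e-35 J·s

Compare to the minimum allowed value ℏ/2:
ℏ/2 = 5.273e-35 J·s

Since ΔxΔp = 2.744e-35 J·s < 5.273e-35 J·s = ℏ/2,
the measurement violates the uncertainty principle.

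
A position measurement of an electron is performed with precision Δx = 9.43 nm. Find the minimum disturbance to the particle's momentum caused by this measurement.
5.592 × 10^-27 kg·m/s

The uncertainty principle implies that measuring position disturbs momentum:
ΔxΔp ≥ ℏ/2

When we measure position with precision Δx, we necessarily introduce a momentum uncertainty:
Δp ≥ ℏ/(2Δx)
Δp_min = (1.055e-34 J·s) / (2 × 9.430e-09 m)
Δp_min = 5.592e-27 kg·m/s

The more precisely we measure position, the greater the momentum disturbance.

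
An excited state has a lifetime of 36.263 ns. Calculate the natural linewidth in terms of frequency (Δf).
2.194 MHz

Using the energy-time uncertainty principle and E = hf:
ΔEΔt ≥ ℏ/2
hΔf·Δt ≥ ℏ/2

The minimum frequency uncertainty is:
Δf = ℏ/(2hτ) = 1/(4πτ)
Δf = 1/(4π × 3.626e-08 s)
Δf = 2.194e+06 Hz = 2.194 MHz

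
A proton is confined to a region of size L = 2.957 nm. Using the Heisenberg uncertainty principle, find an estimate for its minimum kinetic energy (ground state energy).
593.269 neV

Using the uncertainty principle to estimate ground state energy:

1. The position uncertainty is approximately the confinement size:
   Δx ≈ L = 2.957e-09 m

2. From ΔxΔp ≥ ℏ/2, the minimum momentum uncertainty is:
   Δp ≈ ℏ/(2L) = 1.783e-26 kg·m/s

3. The kinetic energy is approximately:
   KE ≈ (Δp)²/(2m) = (1.783e-26)²/(2 × 1.673e-27 kg)
   KE ≈ 9.505e-26 J = 593.269 neV

This is an order-of-magnitude estimate of the ground state energy.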